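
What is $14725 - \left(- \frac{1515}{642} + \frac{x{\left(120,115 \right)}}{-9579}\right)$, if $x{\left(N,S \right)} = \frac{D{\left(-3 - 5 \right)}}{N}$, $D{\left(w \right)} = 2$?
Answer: $\frac{905691097457}{61497180} \approx 14727.0$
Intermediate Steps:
$x{\left(N,S \right)} = \frac{2}{N}$
$14725 - \left(- \frac{1515}{642} + \frac{x{\left(120,115 \right)}}{-9579}\right) = 14725 - \left(- \frac{1515}{642} + \frac{2 \cdot \frac{1}{120}}{-9579}\right) = 14725 - \left(\left(-1515\right) \frac{1}{642} + 2 \cdot \frac{1}{120} \left(- \frac{1}{9579}\right)\right) = 14725 - \left(- \frac{505}{214} + \frac{1}{60} \left(- \frac{1}{9579}\right)\right) = 14725 - \left(- \frac{505}{214} - \frac{1}{574740}\right) = 14725 - - \frac{145121957}{61497180} = 14725 + \frac{145121957}{61497180} = \frac{905691097457}{61497180}$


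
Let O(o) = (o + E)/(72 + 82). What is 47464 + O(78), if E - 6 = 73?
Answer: 7309613/154 ≈ 47465.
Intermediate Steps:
E = 79 (E = 6 + 73 = 79)
O(o) = 79/154 + o/154 (O(o) = (o + 79)/(72 + 82) = (79 + o)/154 = (79 + o)*(1/154) = 79/154 + o/154)
47464 + O(78) = 47464 + (79/154 + (1/154)*78) = 47464 + (79/154 + 39/77) = 47464 + 157/154 = 7309613/154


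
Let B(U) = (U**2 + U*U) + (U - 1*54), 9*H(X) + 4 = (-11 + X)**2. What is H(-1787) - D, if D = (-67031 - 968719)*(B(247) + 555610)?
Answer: 702053459950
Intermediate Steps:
H(X) = -4/9 + (-11 + X)**2/9
B(U) = -54 + U + 2*U**2 (B(U) = (U**2 + U**2) + (U - 54) = 2*U**2 + (-54 + U) = -54 + U + 2*U**2)
D = -702053100750 (D = (-67031 - 968719)*((-54 + 247 + 2*247**2) + 555610) = -1035750*((-54 + 247 + 2*61009) + 555610) = -1035750*((-54 + 247 + 122018) + 555610) = -1035750*(122211 + 555610) = -1035750*677821 = -702053100750)
H(-1787) - D = (-4/9 + (-11 - 1787)**2/9) - 1*(-702053100750) = (-4/9 + (1/9)*(-1798)**2) + 702053100750 = (-4/9 + (1/9)*3232804) + 702053100750 = (-4/9 + 3232804/9) + 702053100750 = 359200 + 702053100750 = 702053459950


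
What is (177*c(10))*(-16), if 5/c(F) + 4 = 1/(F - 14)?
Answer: 56640/17 ≈ 3331.8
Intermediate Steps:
c(F) = 5/(-4 + 1/(-14 + F)) (c(F) = 5/(-4 + 1/(F - 14)) = 5/(-4 + 1/(-14 + F)))
(177*c(10))*(-16) = (177*(5*(14 - 1*10)/(-57 + 4*10)))*(-16) = (177*(5*(14 - 10)/(-57 + 40)))*(-16) = (177*(5*4/(-17)))*(-16) = (177*(5*(-1/17)*4))*(-16) = (177*(-20/17))*(-16) = -3540/17*(-16) = 56640/17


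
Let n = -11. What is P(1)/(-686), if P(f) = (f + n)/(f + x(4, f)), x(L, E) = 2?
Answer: 5/1029 ≈ 0.0048591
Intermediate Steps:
P(f) = (-11 + f)/(2 + f) (P(f) = (f - 11)/(f + 2) = (-11 + f)/(2 + f))
P(1)/(-686) = ((-11 + 1)/(2 + 1))/(-686) = (-10/3)*(-1/686) = ((⅓)*(-10))*(-1/686) = -10/3*(-1/686) = 5/1029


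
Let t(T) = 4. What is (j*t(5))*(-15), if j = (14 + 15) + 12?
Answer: -2460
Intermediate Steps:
j = 41 (j = 29 + 12 = 41)
(j*t(5))*(-15) = (41*4)*(-15) = 164*(-15) = -2460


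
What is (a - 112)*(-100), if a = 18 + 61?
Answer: 3300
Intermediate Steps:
a = 79
(a - 112)*(-100) = (79 - 112)*(-100) = -33*(-100) = 3300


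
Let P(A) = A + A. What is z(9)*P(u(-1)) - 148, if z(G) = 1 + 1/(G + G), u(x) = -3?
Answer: -463/3 ≈ -154.33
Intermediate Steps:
z(G) = 1 + 1/(2*G)
P(A) = 2*A
z(9)*P(u(-1)) - 148 = ((½ + 9)/9)*(2*(-3)) - 148 = ((⅑)*(19/2))*(-6) - 148 = (19/18)*(-6) - 148 = -19/3 - 148 = -463/3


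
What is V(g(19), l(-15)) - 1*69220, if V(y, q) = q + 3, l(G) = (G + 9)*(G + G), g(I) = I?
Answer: -69037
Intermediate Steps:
l(G) = 2*G*(9 + G) (l(G) = (9 + G)*(2*G) = 2*G*(9 + G))
V(y, q) = 3 + q
V(g(19), l(-15)) - 1*69220 = (3 + 2*(-15)*(9 - 15)) - 1*69220 = (3 + 2*(-15)*(-6)) - 69220 = (3 + 180) - 69220 = 183 - 69220 = -69037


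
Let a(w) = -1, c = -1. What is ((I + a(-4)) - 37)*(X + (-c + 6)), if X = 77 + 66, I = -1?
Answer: -5850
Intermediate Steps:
X = 143
((I + a(-4)) - 37)*(X + (-c + 6)) = ((-1 - 1) - 37)*(143 + (-1*(-1) + 6)) = (-2 - 37)*(143 + (1 + 6)) = -39*(143 + 7) = -39*150 = -5850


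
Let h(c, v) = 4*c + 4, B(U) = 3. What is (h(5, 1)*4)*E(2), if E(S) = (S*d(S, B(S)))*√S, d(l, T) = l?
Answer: 384*√2 ≈ 543.06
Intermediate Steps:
h(c, v) = 4 + 4*c
E(S) = S^(5/2) (E(S) = (S*S)*√S = S²*√S = S^(5/2))
(h(5, 1)*4)*E(2) = ((4 + 4*5)*4)*2^(5/2) = ((4 + 20)*4)*(4*√2) = (24*4)*(4*√2) = 96*(4*√2) = 384*√2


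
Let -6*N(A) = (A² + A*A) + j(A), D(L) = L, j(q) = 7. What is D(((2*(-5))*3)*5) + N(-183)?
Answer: -67885/6 ≈ -11314.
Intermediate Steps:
N(A) = -7/6 - A²/3 (N(A) = -((A² + A*A) + 7)/6 = -((A² + A²) + 7)/6 = -(2*A² + 7)/6 = -(7 + 2*A²)/6 = -7/6 - A²/3)
D(((2*(-5))*3)*5) + N(-183) = ((2*(-5))*3)*5 + (-7/6 - ⅓*(-183)²) = -10*3*5 + (-7/6 - ⅓*33489) = -30*5 + (-7/6 - 11163) = -150 - 66985/6 = -67885/6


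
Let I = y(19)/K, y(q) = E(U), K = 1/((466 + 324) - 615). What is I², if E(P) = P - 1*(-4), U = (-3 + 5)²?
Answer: 1960000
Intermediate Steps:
U = 4 (U = 2² = 4)
K = 1/175 (K = 1/(790 - 615) = 1/175 ≈ 0.0057143)
E(P) = 4 + P (E(P) = P + 4 = 4 + P)
y(q) = 8 (y(q) = 4 + 4 = 8)
I = 1400 (I = 8/(1/175) = 8*175 = 1400)
I² = 1400² = 1960000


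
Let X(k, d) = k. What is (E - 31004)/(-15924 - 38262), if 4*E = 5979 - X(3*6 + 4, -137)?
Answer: 39353/72248 ≈ 0.54469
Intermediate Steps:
E = 5957/4 (E = (5979 - (3*6 + 4))/4 = (5979 - (18 + 4))/4 = (5979 - 1*22)/4 = (5979 - 22)/4 = (1/4)*5957 = 5957/4 ≈ 1489.3)
(E - 31004)/(-15924 - 38262) = (5957/4 - 31004)/(-15924 - 38262) = -118059/4/(-54186) = -118059/4*(-1/54186) = 39353/72248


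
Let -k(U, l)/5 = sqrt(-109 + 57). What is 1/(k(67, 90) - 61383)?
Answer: I/(-61383*I + 10*sqrt(13)) ≈ -1.6291e-5 + 9.5692e-9*I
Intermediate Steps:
k(U, l) = -10*I*sqrt(13) (k(U, l) = -5*sqrt(-109 + 57) = -10*I*sqrt(13))
1/(k(67, 90) - 61383) = 1/(-10*I*sqrt(13) - 61383) = 1/(-61383 - 10*I*sqrt(13))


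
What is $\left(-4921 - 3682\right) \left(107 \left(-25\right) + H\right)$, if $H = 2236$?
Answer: $3776717$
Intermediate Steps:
$\left(-4921 - 3682\right) \left(107 \left(-25\right) + H\right) = \left(-4921 - 3682\right) \left(107 \left(-25\right) + 2236\right) = - 8603 \left(-2675 + 2236\right) = \left(-8603\right) \left(-439\right) = 3776717$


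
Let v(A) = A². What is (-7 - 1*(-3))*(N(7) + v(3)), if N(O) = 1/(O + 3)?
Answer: -182/5 ≈ -36.400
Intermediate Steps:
N(O) = 1/(3 + O)
(-7 - 1*(-3))*(N(7) + v(3)) = (-7 - 1*(-3))*(1/(3 + 7) + 3²) = (-7 + 3)*(1/10 + 9) = -4*(⅒ + 9) = -4*91/10 = -182/5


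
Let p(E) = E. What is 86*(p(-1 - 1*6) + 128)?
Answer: 10406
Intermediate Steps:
86*(p(-1 - 1*6) + 128) = 86*((-1 - 1*6) + 128) = 86*((-1 - 6) + 128) = 86*(-7 + 128) = 86*121 = 10406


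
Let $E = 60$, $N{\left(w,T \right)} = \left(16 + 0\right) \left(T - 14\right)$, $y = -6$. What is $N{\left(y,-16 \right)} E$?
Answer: $-28800$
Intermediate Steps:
$N{\left(w,T \right)} = -224 + 16 T$ ($N{\left(w,T \right)} = 16 \left(-14 + T\right) = -224 + 16 T$)
$N{\left(y,-16 \right)} E = \left(-224 + 16 \left(-16\right)\right) 60 = \left(-224 - 256\right) 60 = \left(-480\right) 60 = -28800$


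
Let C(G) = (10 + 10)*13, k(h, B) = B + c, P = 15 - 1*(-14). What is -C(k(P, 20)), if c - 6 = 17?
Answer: -260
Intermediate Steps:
c = 23 (c = 6 + 17 = 23)
P = 29 (P = 15 + 14 = 29)
k(h, B) = 23 + B (k(h, B) = B + 23 = 23 + B)
C(G) = 260 (C(G) = 20*13 = 260)
-C(k(P, 20)) = -1*260 = -260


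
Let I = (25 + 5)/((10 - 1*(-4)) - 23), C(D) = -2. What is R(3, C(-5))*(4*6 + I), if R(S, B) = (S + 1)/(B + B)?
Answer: -62/3 ≈ -20.667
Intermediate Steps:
I = -10/3 (I = 30/((10 + 4) - 23) = 30/(14 - 23) = 30/(-9) = 30*(-1/9) = -10/3 ≈ -3.3333)
R(S, B) = (1 + S)/(2*B) (R(S, B) = (1 + S)/((2*B)) = (1 + S)*(1/(2*B)) = (1 + S)/(2*B))
R(3, C(-5))*(4*6 + I) = ((1/2)*(1 + 3)/(-2))*(4*6 - 10/3) = ((1/2)*(-1/2)*4)*(24 - 10/3) = -1*62/3 = -62/3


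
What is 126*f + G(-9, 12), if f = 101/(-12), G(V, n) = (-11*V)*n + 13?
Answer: 281/2 ≈ 140.50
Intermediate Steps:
G(V, n) = 13 - 11*V*n (G(V, n) = -11*V*n + 13 = 13 - 11*V*n)
f = -101/12 (f = 101*(-1/12) = -101/12 ≈ -8.4167)
126*f + G(-9, 12) = 126*(-101/12) + (13 - 11*(-9)*12) = -2121/2 + (13 + 1188) = -2121/2 + 1201 = 281/2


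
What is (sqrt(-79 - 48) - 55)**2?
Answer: (55 - I*sqrt(127))**2 ≈ 2898.0 - 1239.6*I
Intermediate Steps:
(sqrt(-79 - 48) - 55)**2 = (sqrt(-127) - 55)**2 = (I*sqrt(127) - 55)**2 = (-55 + I*sqrt(127))**2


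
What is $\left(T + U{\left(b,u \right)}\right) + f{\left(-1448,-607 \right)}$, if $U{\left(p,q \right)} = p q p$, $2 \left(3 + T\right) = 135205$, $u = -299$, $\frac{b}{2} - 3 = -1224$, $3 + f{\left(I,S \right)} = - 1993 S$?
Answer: $- \frac{3563536977}{2} \approx -1.7818 \cdot 10^{9}$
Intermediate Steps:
$f{\left(I,S \right)} = -3 - 1993 S$
$b = -2442$ ($b = 6 + 2 \left(-1224\right) = 6 - 2448 = -2442$)
$T = \frac{135199}{2}$ ($T = -3 + \frac{1}{2} \cdot 135205 = -3 + \frac{135205}{2} = \frac{135199}{2} \approx 67600.0$)
$U{\left(p,q \right)} = q p^{2}$
$\left(T + U{\left(b,u \right)}\right) + f{\left(-1448,-607 \right)} = \left(\frac{135199}{2} - 299 \left(-2442\right)^{2}\right) - -1209748 = \left(\frac{135199}{2} - 1783045836\right) + \left(-3 + 1209751\right) = \left(\frac{135199}{2} - 1783045836\right) + 1209748 = - \frac{3565956473}{2} + 1209748 = - \frac{3563536977}{2}$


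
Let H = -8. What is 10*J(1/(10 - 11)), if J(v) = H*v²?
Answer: -80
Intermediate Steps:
J(v) = -8*v²
10*J(1/(10 - 11)) = 10*(-8/(10 - 11)²) = 10*(-8*(1/(-1))²) = 10*(-8*(-1)²) = 10*(-8*1) = 10*(-8) = -80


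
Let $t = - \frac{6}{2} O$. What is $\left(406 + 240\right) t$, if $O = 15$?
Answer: $-29070$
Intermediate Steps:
$t = -45$ ($t = - \frac{6}{2} \cdot 15 = \left(-6\right) \frac{1}{2} \cdot 15 = \left(-3\right) 15 = -45$)
$\left(406 + 240\right) t = \left(406 + 240\right) \left(-45\right) = 646 \left(-45\right) = -29070$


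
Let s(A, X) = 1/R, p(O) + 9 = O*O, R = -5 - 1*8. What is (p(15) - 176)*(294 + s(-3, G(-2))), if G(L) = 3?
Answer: 152840/13 ≈ 11757.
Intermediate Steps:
R = -13 (R = -5 - 8 = -13)
p(O) = -9 + O**2 (p(O) = -9 + O*O = -9 + O**2)
s(A, X) = -1/13 (s(A, X) = 1/(-13) = -1/13)
(p(15) - 176)*(294 + s(-3, G(-2))) = ((-9 + 15**2) - 176)*(294 - 1/13) = ((-9 + 225) - 176)*(3821/13) = (216 - 176)*(3821/13) = 40*(3821/13) = 152840/13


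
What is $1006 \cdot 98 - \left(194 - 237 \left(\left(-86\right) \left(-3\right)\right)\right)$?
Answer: $159540$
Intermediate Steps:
$1006 \cdot 98 - \left(194 - 237 \left(\left(-86\right) \left(-3\right)\right)\right) = 98588 - \left(194 - 61146\right) = 98588 - -60952 = 98588 + 60952 = 159540$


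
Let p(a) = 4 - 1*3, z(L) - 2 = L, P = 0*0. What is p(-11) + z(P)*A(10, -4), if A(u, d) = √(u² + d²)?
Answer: 1 + 4*√29 ≈ 22.541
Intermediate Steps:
P = 0
A(u, d) = √(d² + u²)
z(L) = 2 + L
p(a) = 1 (p(a) = 4 - 3 = 1)
p(-11) + z(P)*A(10, -4) = 1 + (2 + 0)*√((-4)² + 10²) = 1 + 2*√(16 + 100) = 1 + 2*√116 = 1 + 2*(2*√29) = 1 + 4*√29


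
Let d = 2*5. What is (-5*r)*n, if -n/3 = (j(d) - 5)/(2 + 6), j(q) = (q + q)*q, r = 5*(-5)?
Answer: -73125/8 ≈ -9140.6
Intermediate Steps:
r = -25
d = 10
j(q) = 2*q**2 (j(q) = (2*q)*q = 2*q**2)
n = -585/8 (n = -3*(2*10**2 - 5)/(2 + 6) = -3*(2*100 - 5)/8 = -3*(200 - 5)/8 = -3*195/8 = -585/8 ≈ -73.125)
(-5*r)*n = -5*(-25)*(-585/8) = 125*(-585/8) = -73125/8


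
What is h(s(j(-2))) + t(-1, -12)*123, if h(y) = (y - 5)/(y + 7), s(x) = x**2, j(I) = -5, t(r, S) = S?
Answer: -11803/8 ≈ -1475.4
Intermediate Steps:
h(y) = (-5 + y)/(7 + y)
h(s(j(-2))) + t(-1, -12)*123 = (-5 + (-5)**2)/(7 + (-5)**2) - 12*123 = (-5 + 25)/(7 + 25) - 1476 = 20/32 - 1476 = (1/32)*20 - 1476 = 5/8 - 1476 = -11803/8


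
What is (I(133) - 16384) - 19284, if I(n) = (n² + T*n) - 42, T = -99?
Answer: -31188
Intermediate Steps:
I(n) = -42 + n² - 99*n (I(n) = (n² - 99*n) - 42 = -42 + n² - 99*n)
(I(133) - 16384) - 19284 = ((-42 + 133² - 99*133) - 16384) - 19284 = ((-42 + 17689 - 13167) - 16384) - 19284 = (4480 - 16384) - 19284 = -11904 - 19284 = -31188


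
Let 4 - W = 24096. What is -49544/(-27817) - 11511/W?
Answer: 1513815535/670167164 ≈ 2.2589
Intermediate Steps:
W = -24092 (W = 4 - 1*24096 = 4 - 24096 = -24092)
-49544/(-27817) - 11511/W = -49544/(-27817) - 11511/(-24092) = -49544*(-1/27817) - 11511*(-1/24092) = 49544/27817 + 11511/24092 = 1513815535/670167164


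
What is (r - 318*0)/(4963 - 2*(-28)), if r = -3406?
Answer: -3406/5019 ≈ -0.67862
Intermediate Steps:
(r - 318*0)/(4963 - 2*(-28)) = (-3406 - 318*0)/(4963 - 2*(-28)) = (-3406 + 0)/(4963 + 56) = -3406/5019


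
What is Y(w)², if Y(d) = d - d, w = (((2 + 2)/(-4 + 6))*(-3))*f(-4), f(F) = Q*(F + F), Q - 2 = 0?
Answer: 0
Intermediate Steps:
Q = 2 (Q = 2 + 0 = 2)
f(F) = 4*F (f(F) = 2*(F + F) = 2*(2*F) = 4*F)
w = 96 (w = (((2 + 2)/(-4 + 6))*(-3))*(4*(-4)) = ((4/2)*(-3))*(-16) = ((4*(½))*(-3))*(-16) = (2*(-3))*(-16) = -6*(-16) = 96)
Y(d) = 0
Y(w)² = 0² = 0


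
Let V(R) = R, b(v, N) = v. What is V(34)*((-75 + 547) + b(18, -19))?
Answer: 16660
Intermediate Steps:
V(34)*((-75 + 547) + b(18, -19)) = 34*((-75 + 547) + 18) = 34*(472 + 18) = 34*490 = 16660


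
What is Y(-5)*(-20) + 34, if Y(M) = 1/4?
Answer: 29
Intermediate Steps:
Y(M) = ¼
Y(-5)*(-20) + 34 = (¼)*(-20) + 34 = -5 + 34 = 29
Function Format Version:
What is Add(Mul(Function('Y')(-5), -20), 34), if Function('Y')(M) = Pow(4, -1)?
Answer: 29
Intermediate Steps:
Function('Y')(M) = Rational(1, 4)
Add(Mul(Function('Y')(-5), -20), 34) = Add(Mul(Rational(1, 4), -20), 34) = Add(-5, 34) = 29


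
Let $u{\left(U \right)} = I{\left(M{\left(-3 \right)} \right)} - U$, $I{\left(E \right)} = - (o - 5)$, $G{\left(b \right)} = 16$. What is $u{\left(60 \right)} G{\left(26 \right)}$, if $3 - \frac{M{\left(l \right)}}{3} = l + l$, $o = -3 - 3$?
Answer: $-784$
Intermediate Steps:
$o = -6$ ($o = -3 - 3 = -6$)
$M{\left(l \right)} = 9 - 6 l$ ($M{\left(l \right)} = 9 - 3 \left(l + l\right) = 9 - 3 \cdot 2 l = 9 - 6 l$)
$I{\left(E \right)} = 11$ ($I{\left(E \right)} = - (-6 - 5) = \left(-1\right) \left(-11\right) = 11$)
$u{\left(U \right)} = 11 - U$
$u{\left(60 \right)} G{\left(26 \right)} = \left(11 - 60\right) 16 = \left(-49\right) 16 = -784$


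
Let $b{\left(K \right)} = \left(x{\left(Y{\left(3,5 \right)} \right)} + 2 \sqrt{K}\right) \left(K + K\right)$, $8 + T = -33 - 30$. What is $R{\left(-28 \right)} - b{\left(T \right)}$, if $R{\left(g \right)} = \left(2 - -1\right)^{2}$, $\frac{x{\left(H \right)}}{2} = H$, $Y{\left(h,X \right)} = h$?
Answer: $861 + 284 i \sqrt{71} \approx 861.0 + 2393.0 i$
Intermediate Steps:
$x{\left(H \right)} = 2 H$
$R{\left(g \right)} = 9$ ($R{\left(g \right)} = \left(2 + 1\right)^{2} = 3^{2} = 9$)
$T = -71$ ($T = -8 - 63 = -71$)
$b{\left(K \right)} = 2 K \left(6 + 2 \sqrt{K}\right)$ ($b{\left(K \right)} = \left(2 \cdot 3 + 2 \sqrt{K}\right) \left(K + K\right) = \left(6 + 2 \sqrt{K}\right) 2 K = 2 K \left(6 + 2 \sqrt{K}\right)$)
$R{\left(-28 \right)} - b{\left(T \right)} = 9 - \left(4 \left(-71\right)^{\frac{3}{2}} + 12 \left(-71\right)\right) = 9 - \left(4 \left(- 71 i \sqrt{71}\right) - 852\right) = 9 - \left(- 284 i \sqrt{71} - 852\right) = 9 - \left(-852 - 284 i \sqrt{71}\right) = 9 + \left(852 + 284 i \sqrt{71}\right) = 861 + 284 i \sqrt{71}$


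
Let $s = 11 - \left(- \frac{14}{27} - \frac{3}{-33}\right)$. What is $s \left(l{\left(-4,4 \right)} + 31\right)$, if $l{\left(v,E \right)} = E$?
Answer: $\frac{118790}{297} \approx 399.97$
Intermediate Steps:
$s = \frac{3394}{297}$ ($s = 11 - \left(\left(-14\right) \frac{1}{27} - - \frac{1}{11}\right) = 11 - \left(- \frac{14}{27} + \frac{1}{11}\right) = 11 - - \frac{127}{297} = 11 + \frac{127}{297} = \frac{3394}{297} \approx 11.428$)
$s \left(l{\left(-4,4 \right)} + 31\right) = \frac{3394 \left(4 + 31\right)}{297} = \frac{3394}{297} \cdot 35 = \frac{118790}{297}$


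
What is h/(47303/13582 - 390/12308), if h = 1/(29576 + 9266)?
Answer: 20895907/2801034237206 ≈ 7.4601e-6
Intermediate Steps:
h = 1/38842 ≈ 2.5745e-5
h/(47303/13582 - 390/12308) = 1/(38842*(47303/13582 - 390/12308)) = 1/(38842*(47303*(1/13582) - 390*1/12308)) = 1/(38842*(47303/13582 - 195/6154)) = 1/(38842*(72113543/20895907)) = (1/38842)*(20895907/72113543) = 20895907/2801034237206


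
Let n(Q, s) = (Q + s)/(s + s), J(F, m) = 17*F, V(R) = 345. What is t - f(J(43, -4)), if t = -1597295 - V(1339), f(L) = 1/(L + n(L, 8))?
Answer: -19866653416/12435 ≈ -1.5976e+6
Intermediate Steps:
n(Q, s) = (Q + s)/(2*s) (n(Q, s) = (Q + s)/((2*s)) = (Q + s)*(1/(2*s)) = (Q + s)/(2*s))
f(L) = 1/(1/2 + 17*L/16) (f(L) = 1/(L + (1/2)*(L + 8)/8) = 1/(L + (1/2)*(1/8)*(8 + L)) = 1/(L + (1/2 + L/16)) = 1/(1/2 + 17*L/16))
t = -1597640 (t = -1597295 - 1*345 = -1597295 - 345 = -1597640)
t - f(J(43, -4)) = -1597640 - 16/(8 + 17*(17*43)) = -1597640 - 16/(8 + 17*731) = -1597640 - 16/(8 + 12427) = -1597640 - 16/12435 = -19866653416/12435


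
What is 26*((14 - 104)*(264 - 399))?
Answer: 315900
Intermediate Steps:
26*((14 - 104)*(264 - 399)) = 26*(-90*(-135)) = 26*12150 = 315900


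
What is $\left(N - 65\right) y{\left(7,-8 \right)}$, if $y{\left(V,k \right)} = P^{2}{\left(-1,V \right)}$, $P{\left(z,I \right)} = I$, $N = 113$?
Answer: $2352$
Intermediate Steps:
$y{\left(V,k \right)} = V^{2}$
$\left(N - 65\right) y{\left(7,-8 \right)} = \left(113 - 65\right) 7^{2} = 48 \cdot 49 = 2352$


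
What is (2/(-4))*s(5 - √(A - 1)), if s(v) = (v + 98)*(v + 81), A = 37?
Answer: -3880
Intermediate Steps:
s(v) = (81 + v)*(98 + v) (s(v) = (98 + v)*(81 + v) = (81 + v)*(98 + v))
(2/(-4))*s(5 - √(A - 1)) = (2/(-4))*(7938 + (5 - √(37 - 1))² + 179*(5 - √(37 - 1))) = (2*(-¼))*(7938 + (5 - √36)² + 179*(5 - √36)) = -(7938 + (5 - 1*6)² + 179*(5 - 1*6))/2 = -(7938 + (5 - 6)² + 179*(5 - 6))/2 = -(7938 + (-1)² + 179*(-1))/2 = -(7938 + 1 - 179)/2 = -½*7760 = -3880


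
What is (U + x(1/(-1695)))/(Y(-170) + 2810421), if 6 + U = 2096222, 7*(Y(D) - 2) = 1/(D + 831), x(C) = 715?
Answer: 3234166579/4334609074 ≈ 0.74613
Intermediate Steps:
Y(D) = 2 + 1/(7*(831 + D)) (Y(D) = 2 + 1/(7*(D + 831)) = 2 + 1/(7*(831 + D)))
U = 2096216 (U = -6 + 2096222 = 2096216)
(U + x(1/(-1695)))/(Y(-170) + 2810421) = (2096216 + 715)/((11635 + 14*(-170))/(7*(831 - 170)) + 2810421) = 2096931/((1/7)*(11635 - 2380)/661 + 2810421) = 2096931/((1/7)*(1/661)*9255 + 2810421) = 2096931/(9255/4627 + 2810421) = 2096931/(13003827222/4627) = 2096931*(4627/13003827222) = 3234166579/4334609074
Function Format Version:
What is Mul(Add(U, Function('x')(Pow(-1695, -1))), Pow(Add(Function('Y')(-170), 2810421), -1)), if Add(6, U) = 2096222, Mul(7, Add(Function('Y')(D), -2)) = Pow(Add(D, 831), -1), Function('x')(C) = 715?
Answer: Rational(3234166579, 4334609074) ≈ 0.74613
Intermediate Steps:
Function('Y')(D) = Add(2, Mul(Rational(1, 7), Pow(Add(831, D), -1))) (Function('Y')(D) = Add(2, Mul(Rational(1, 7), Pow(Add(D, 831), -1))) = Add(2, Mul(Rational(1, 7), Pow(Add(831, D), -1))))
U = 2096216 (U = Add(-6, 2096222) = 2096216)
Mul(Add(U, Function('x')(Pow(-1695, -1))), Pow(Add(Function('Y')(-170), 2810421), -1)) = Mul(Add(2096216, 715), Pow(Add(Mul(Rational(1, 7), Pow(Add(831, -170), -1), Add(11635, Mul(14, -170))), 2810421), -1)) = Mul(2096931, Pow(Add(Mul(Rational(1, 7), Pow(661, -1), Add(11635, -2380)), 2810421), -1)) = Mul(2096931, Pow(Add(Mul(Rational(1, 7), Rational(1, 661), 9255), 2810421), -1)) = Mul(2096931, Pow(Add(Rational(9255, 4627), 2810421), -1)) = Mul(2096931, Pow(Rational(13003827222, 4627), -1)) = Mul(2096931, Rational(4627, 13003827222)) = Rational(3234166579, 4334609074)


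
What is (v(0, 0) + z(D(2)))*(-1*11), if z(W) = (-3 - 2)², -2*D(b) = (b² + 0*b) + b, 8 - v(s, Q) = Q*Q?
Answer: -363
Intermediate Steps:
v(s, Q) = 8 - Q² (v(s, Q) = 8 - Q*Q = 8 - Q²)
D(b) = -b/2 - b²/2 (D(b) = -((b² + 0*b) + b)/2 = -((b² + 0) + b)/2 = -(b² + b)/2 = -(b + b²)/2 = -b/2 - b²/2)
z(W) = 25 (z(W) = (-5)² = 25)
(v(0, 0) + z(D(2)))*(-1*11) = ((8 - 1*0²) + 25)*(-1*11) = ((8 - 1*0) + 25)*(-11) = ((8 + 0) + 25)*(-11) = (8 + 25)*(-11) = 33*(-11) = -363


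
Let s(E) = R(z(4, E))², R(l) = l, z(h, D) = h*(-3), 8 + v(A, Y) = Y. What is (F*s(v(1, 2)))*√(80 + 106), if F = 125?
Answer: 18000*√186 ≈ 2.4549e+5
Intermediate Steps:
v(A, Y) = -8 + Y
z(h, D) = -3*h
s(E) = 144 (s(E) = (-3*4)² = (-12)² = 144)
(F*s(v(1, 2)))*√(80 + 106) = (125*144)*√(80 + 106) = 18000*√186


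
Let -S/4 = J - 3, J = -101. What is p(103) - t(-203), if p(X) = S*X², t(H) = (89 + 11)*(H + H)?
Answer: 4453944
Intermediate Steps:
S = 416 (S = -4*(-101 - 3) = -4*(-104) = 416)
t(H) = 200*H (t(H) = 100*(2*H) = 200*H)
p(X) = 416*X²
p(103) - t(-203) = 416*103² - 200*(-203) = 416*10609 - 1*(-40600) = 4413344 + 40600 = 4453944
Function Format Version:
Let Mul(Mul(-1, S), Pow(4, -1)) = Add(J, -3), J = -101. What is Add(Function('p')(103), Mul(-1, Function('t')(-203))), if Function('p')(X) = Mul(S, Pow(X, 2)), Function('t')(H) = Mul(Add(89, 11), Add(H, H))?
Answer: 4453944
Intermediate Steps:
S = 416 (S = Mul(-4, Add(-101, -3)) = Mul(-4, -104) = 416)
Function('t')(H) = Mul(200, H) (Function('t')(H) = Mul(100, Mul(2, H)) = Mul(200, H))
Function('p')(X) = Mul(416, Pow(X, 2))
Add(Function('p')(103), Mul(-1, Function('t')(-203))) = Add(Mul(416, Pow(103, 2)), Mul(-1, Mul(200, -203))) = Add(Mul(416, 10609), Mul(-1, -40600)) = Add(4413344, 40600) = 4453944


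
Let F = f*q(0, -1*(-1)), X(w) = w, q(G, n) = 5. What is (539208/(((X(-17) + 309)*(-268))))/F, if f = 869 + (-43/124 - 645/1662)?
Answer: -385848258/243108548935 ≈ -0.0015871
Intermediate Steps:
f = 29823171/34348 (f = 869 + (-43*1/124 - 645*1/1662) = 869 + (-43/124 - 215/554) = 869 - 25241/34348 = 29823171/34348 ≈ 868.27)
F = 149115855/34348 (F = (29823171/34348)*5 = 149115855/34348 ≈ 4341.3)
(539208/(((X(-17) + 309)*(-268))))/F = (539208/(((-17 + 309)*(-268))))/(149115855/34348) = (539208/((292*(-268))))*(34348/149115855) = (539208/(-78256))*(34348/149115855) = (539208*(-1/78256))*(34348/149115855) = -67401/9782*34348/149115855 = -385848258/243108548935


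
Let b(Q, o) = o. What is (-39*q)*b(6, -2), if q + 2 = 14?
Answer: 936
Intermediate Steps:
q = 12 (q = -2 + 14 = 12)
(-39*q)*b(6, -2) = -39*12*(-2) = -468*(-2) = 936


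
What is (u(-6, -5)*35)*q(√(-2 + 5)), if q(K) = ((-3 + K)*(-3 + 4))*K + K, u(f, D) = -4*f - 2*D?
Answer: 3570 - 2380*√3 ≈ -552.28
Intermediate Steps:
q(K) = K + K*(-3 + K) (q(K) = ((-3 + K)*1)*K + K = (-3 + K)*K + K = K*(-3 + K) + K = K + K*(-3 + K))
(u(-6, -5)*35)*q(√(-2 + 5)) = ((-4*(-6) - 2*(-5))*35)*(√(-2 + 5)*(-2 + √(-2 + 5))) = ((24 + 10)*35)*(√3*(-2 + √3)) = (34*35)*(√3*(-2 + √3)) = 1190*(√3*(-2 + √3)) = 1190*√3*(-2 + √3)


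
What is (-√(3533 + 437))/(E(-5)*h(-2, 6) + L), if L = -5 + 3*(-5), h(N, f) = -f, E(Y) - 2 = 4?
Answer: √3970/56 ≈ 1.1251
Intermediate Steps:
E(Y) = 6 (E(Y) = 2 + 4 = 6)
L = -20 (L = -5 - 15 = -20)
(-√(3533 + 437))/(E(-5)*h(-2, 6) + L) = (-√(3533 + 437))/(6*(-1*6) - 20) = (-√3970)/(6*(-6) - 20) = (-√3970)/(-36 - 20) = -√3970/(-56) = -√3970*(-1/56) = √3970/56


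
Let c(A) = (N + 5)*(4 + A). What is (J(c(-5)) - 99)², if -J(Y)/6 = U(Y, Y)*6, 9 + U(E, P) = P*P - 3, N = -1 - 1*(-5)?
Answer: 6671889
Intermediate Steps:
N = 4 (N = -1 + 5 = 4)
U(E, P) = -12 + P² (U(E, P) = -9 + (P*P - 3) = -9 + (P² - 3) = -9 + (-3 + P²) = -12 + P²)
c(A) = 36 + 9*A (c(A) = (4 + 5)*(4 + A) = 9*(4 + A) = 36 + 9*A)
J(Y) = 432 - 36*Y² (J(Y) = -6*(-12 + Y²)*6 = -6*(-72 + 6*Y²) = 432 - 36*Y²)
(J(c(-5)) - 99)² = ((432 - 36*(36 + 9*(-5))²) - 99)² = ((432 - 36*(36 - 45)²) - 99)² = ((432 - 36*(-9)²) - 99)² = ((432 - 36*81) - 99)² = ((432 - 2916) - 99)² = (-2484 - 99)² = (-2583)² = 6671889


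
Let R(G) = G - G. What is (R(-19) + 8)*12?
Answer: 96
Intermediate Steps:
R(G) = 0
(R(-19) + 8)*12 = (0 + 8)*12 = 8*12 = 96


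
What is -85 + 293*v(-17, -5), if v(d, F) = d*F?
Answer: 24820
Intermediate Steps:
v(d, F) = F*d
-85 + 293*v(-17, -5) = -85 + 293*(-5*(-17)) = -85 + 293*85 = -85 + 24905 = 24820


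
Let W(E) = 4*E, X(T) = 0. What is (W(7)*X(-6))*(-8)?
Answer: 0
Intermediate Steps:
(W(7)*X(-6))*(-8) = ((4*7)*0)*(-8) = (28*0)*(-8) = 0*(-8) = 0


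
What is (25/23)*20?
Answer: 500/23 ≈ 21.739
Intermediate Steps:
(25/23)*20 = 500/23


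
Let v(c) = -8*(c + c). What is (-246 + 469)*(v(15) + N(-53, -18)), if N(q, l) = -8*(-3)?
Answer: -48168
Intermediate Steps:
v(c) = -16*c
N(q, l) = 24
(-246 + 469)*(v(15) + N(-53, -18)) = (-246 + 469)*(-16*15 + 24) = 223*(-240 + 24) = 223*(-216) = -48168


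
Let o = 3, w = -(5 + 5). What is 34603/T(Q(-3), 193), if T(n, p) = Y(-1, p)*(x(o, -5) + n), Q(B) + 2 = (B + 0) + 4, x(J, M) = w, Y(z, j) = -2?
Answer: 34603/22 ≈ 1572.9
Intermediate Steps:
w = -10 (w = -1*10 = -10)
x(J, M) = -10
Q(B) = 2 + B (Q(B) = -2 + ((B + 0) + 4) = -2 + (B + 4) = -2 + (4 + B) = 2 + B)
T(n, p) = 20 - 2*n (T(n, p) = -2*(-10 + n) = 20 - 2*n)
34603/T(Q(-3), 193) = 34603/(20 - 2*(2 - 3)) = 34603/(20 - 2*(-1)) = 34603/(20 + 2) = 34603/22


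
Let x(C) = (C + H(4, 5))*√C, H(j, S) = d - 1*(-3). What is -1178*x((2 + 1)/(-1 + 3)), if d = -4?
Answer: -589*√6/2 ≈ -721.38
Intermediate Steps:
H(j, S) = -1 (H(j, S) = -4 - 1*(-3) = -4 + 3 = -1)
x(C) = √C*(-1 + C) (x(C) = (C - 1)*√C = (-1 + C)*√C = √C*(-1 + C))
-1178*x((2 + 1)/(-1 + 3)) = -1178*√((2 + 1)/(-1 + 3))*(-1 + (2 + 1)/(-1 + 3)) = -1178*√(3/2)*(-1 + 3/2) = -1178*√6/2/2 = -589*√6/2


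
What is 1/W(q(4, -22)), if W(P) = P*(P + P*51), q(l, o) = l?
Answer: 1/832 ≈ 0.0012019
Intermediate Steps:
W(P) = 52*P**2 (W(P) = P*(P + 51*P) = P*(52*P) = 52*P**2)
1/W(q(4, -22)) = 1/(52*4**2) = 1/(52*16) = 1/832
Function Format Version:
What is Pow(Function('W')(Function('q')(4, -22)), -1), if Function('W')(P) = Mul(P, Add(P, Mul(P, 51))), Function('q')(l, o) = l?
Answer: Rational(1, 832) ≈ 0.0012019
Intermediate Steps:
Function('W')(P) = Mul(52, Pow(P, 2)) (Function('W')(P) = Mul(P, Add(P, Mul(51, P))) = Mul(P, Mul(52, P)) = Mul(52, Pow(P, 2)))
Pow(Function('W')(Function('q')(4, -22)), -1) = Pow(Mul(52, Pow(4, 2)), -1) = Pow(Mul(52, 16), -1) = Pow(832, -1) = Rational(1, 832)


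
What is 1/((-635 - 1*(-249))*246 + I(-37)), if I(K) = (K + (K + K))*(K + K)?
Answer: -1/86742 ≈ -1.1528e-5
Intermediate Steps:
I(K) = 6*K**2 (I(K) = (K + 2*K)*(2*K) = (3*K)*(2*K) = 6*K**2)
1/((-635 - 1*(-249))*246 + I(-37)) = 1/((-635 - 1*(-249))*246 + 6*(-37)**2) = 1/((-635 + 249)*246 + 6*1369) = 1/(-386*246 + 8214) = 1/(-94956 + 8214) = 1/(-86742) = -1/86742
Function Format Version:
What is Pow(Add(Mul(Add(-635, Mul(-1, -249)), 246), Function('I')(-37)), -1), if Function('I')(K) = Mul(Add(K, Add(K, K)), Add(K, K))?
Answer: Rational(-1, 86742) ≈ -1.1528e-5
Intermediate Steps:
Function('I')(K) = Mul(6, Pow(K, 2)) (Function('I')(K) = Mul(Add(K, Mul(2, K)), Mul(2, K)) = Mul(Mul(3, K), Mul(2, K)) = Mul(6, Pow(K, 2)))
Pow(Add(Mul(Add(-635, Mul(-1, -249)), 246), Function('I')(-37)), -1) = Pow(Add(Mul(Add(-635, Mul(-1, -249)), 246), Mul(6, Pow(-37, 2))), -1) = Pow(Add(Mul(Add(-635, 249), 246), Mul(6, 1369)), -1) = Pow(Add(Mul(-386, 246), 8214), -1) = Pow(Add(-94956, 8214), -1) = Pow(-86742, -1) = Rational(-1, 86742)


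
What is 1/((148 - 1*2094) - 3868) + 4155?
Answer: 24157169/5814 ≈ 4155.0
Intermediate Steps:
1/((148 - 1*2094) - 3868) + 4155 = 1/((148 - 2094) - 3868) + 4155 = 1/(-1946 - 3868) + 4155 = 1/(-5814) + 4155 = -1/5814 + 4155 = 24157169/5814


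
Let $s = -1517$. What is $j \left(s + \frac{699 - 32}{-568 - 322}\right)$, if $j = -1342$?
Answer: $\frac{906384787}{445} \approx 2.0368 \cdot 10^{6}$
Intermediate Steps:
$j \left(s + \frac{699 - 32}{-568 - 322}\right) = - 1342 \left(-1517 + \frac{699 - 32}{-568 - 322}\right) = - 1342 \left(-1517 + \frac{667}{-890}\right) = - 1342 \left(-1517 + 667 \left(- \frac{1}{890}\right)\right) = - 1342 \left(-1517 - \frac{667}{890}\right) = \left(-1342\right) \left(- \frac{1350797}{890}\right) = \frac{906384787}{445}$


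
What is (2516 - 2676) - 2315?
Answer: -2475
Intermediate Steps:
(2516 - 2676) - 2315 = -160 - 2315 = -2475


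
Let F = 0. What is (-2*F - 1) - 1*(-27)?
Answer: 26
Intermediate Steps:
(-2*F - 1) - 1*(-27) = (-2*0 - 1) - 1*(-27) = (0 - 1) + 27 = -1 + 27 = 26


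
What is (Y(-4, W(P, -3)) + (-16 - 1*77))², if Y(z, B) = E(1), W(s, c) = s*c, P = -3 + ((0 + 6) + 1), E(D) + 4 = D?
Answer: 9216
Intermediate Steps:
E(D) = -4 + D
P = 4 (P = -3 + (6 + 1) = -3 + 7 = 4)
W(s, c) = c*s
Y(z, B) = -3 (Y(z, B) = -4 + 1 = -3)
(Y(-4, W(P, -3)) + (-16 - 1*77))² = (-3 + (-16 - 1*77))² = (-3 + (-16 - 77))² = (-3 - 93)² = (-96)² = 9216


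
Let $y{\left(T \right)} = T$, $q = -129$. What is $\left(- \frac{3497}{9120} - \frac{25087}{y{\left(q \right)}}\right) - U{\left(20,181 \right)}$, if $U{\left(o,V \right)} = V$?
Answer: $\frac{5133149}{392160} \approx 13.089$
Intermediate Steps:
$\left(- \frac{3497}{9120} - \frac{25087}{y{\left(q \right)}}\right) - U{\left(20,181 \right)} = \left(- \frac{3497}{9120} - \frac{25087}{-129}\right) - 181 = \left(\left(-3497\right) \frac{1}{9120} - - \frac{25087}{129}\right) - 181 = \left(- \frac{3497}{9120} + \frac{25087}{129}\right) - 181 = \frac{76114109}{392160} - 181 = \frac{5133149}{392160}$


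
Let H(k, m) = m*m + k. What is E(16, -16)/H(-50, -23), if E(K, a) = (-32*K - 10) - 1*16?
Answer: -538/479 ≈ -1.1232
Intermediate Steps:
H(k, m) = k + m**2 (H(k, m) = m**2 + k = k + m**2)
E(K, a) = -26 - 32*K (E(K, a) = (-10 - 32*K) - 16 = -26 - 32*K)
E(16, -16)/H(-50, -23) = (-26 - 32*16)/(-50 + (-23)**2) = (-26 - 512)/(-50 + 529) = -538/479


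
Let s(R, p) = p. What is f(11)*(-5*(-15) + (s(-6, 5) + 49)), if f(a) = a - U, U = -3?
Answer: 1806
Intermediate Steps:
f(a) = 3 + a (f(a) = a - 1*(-3) = a + 3 = 3 + a)
f(11)*(-5*(-15) + (s(-6, 5) + 49)) = (3 + 11)*(-5*(-15) + (5 + 49)) = 14*(75 + 54) = 14*129 = 1806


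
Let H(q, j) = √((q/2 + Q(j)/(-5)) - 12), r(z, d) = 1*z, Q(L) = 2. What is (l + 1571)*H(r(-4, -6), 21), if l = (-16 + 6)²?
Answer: 10026*I*√10/5 ≈ 6341.0*I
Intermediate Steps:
r(z, d) = z
l = 100 (l = (-10)² = 100)
H(q, j) = √(-62/5 + q/2) (H(q, j) = √((q/2 + 2/(-5)) - 12) = √((q*(½) + 2*(-⅕)) - 12) = √((q/2 - ⅖) - 12) = √((-⅖ + q/2) - 12) = √(-62/5 + q/2))
(l + 1571)*H(r(-4, -6), 21) = (100 + 1571)*(√(-1240 + 50*(-4))/10) = 1671*(√(-1240 - 200)/10) = 1671*(√(-1440)/10) = 1671*((12*I*√10)/10) = 1671*(6*I*√10/5) = 10026*I*√10/5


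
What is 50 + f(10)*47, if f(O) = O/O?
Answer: 97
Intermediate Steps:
f(O) = 1
50 + f(10)*47 = 50 + 1*47 = 50 + 47 = 97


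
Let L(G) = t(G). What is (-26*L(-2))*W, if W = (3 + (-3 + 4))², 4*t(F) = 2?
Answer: -208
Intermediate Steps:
t(F) = ½ (t(F) = (¼)*2 = ½)
L(G) = ½
W = 16 (W = (3 + 1)² = 4² = 16)
(-26*L(-2))*W = -26*½*16 = -13*16 = -208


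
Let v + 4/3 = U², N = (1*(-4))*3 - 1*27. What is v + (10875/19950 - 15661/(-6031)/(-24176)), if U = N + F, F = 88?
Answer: 139635618977893/58176376944 ≈ 2400.2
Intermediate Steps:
N = -39 (N = -4*3 - 27 = -12 - 27 = -39)
U = 49 (U = -39 + 88 = 49)
v = 7199/3 (v = -4/3 + 49² = -4/3 + 2401 = 7199/3 ≈ 2399.7)
v + (10875/19950 - 15661/(-6031)/(-24176)) = 7199/3 + (10875/19950 - 15661/(-6031)/(-24176)) = 7199/3 + (10875*(1/19950) - 15661*(-1/6031)*(-1/24176)) = 7199/3 + (145/266 + (15661/6031)*(-1/24176)) = 7199/3 + (145/266 - 15661/145805456) = 7199/3 + 10568812647/19392125648 = 139635618977893/58176376944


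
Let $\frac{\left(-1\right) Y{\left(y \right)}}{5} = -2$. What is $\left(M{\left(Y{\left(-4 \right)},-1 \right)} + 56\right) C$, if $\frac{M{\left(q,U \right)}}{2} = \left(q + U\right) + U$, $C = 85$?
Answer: $6120$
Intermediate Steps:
$Y{\left(y \right)} = 10$ ($Y{\left(y \right)} = \left(-5\right) \left(-2\right) = 10$)
$M{\left(q,U \right)} = 2 q + 4 U$ ($M{\left(q,U \right)} = 2 \left(\left(q + U\right) + U\right) = 2 \left(\left(U + q\right) + U\right) = 2 \left(q + 2 U\right) = 2 q + 4 U$)
$\left(M{\left(Y{\left(-4 \right)},-1 \right)} + 56\right) C = \left(\left(2 \cdot 10 + 4 \left(-1\right)\right) + 56\right) 85 = \left(\left(20 - 4\right) + 56\right) 85 = \left(16 + 56\right) 85 = 72 \cdot 85 = 6120$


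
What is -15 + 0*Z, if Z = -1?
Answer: -15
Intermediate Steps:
-15 + 0*Z = -15 + 0*(-1) = -15 + 0 = -15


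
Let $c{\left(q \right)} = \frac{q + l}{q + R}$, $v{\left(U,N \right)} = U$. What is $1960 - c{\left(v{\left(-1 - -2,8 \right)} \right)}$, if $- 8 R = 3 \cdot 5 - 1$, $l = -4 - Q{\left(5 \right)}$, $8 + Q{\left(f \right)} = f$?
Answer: $1960$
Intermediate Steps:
$Q{\left(f \right)} = -8 + f$
$l = -1$ ($l = -4 - \left(-8 + 5\right) = -4 - -3 = -4 + 3 = -1$)
$R = - \frac{7}{4}$ ($R = - \frac{3 \cdot 5 - 1}{8} = - \frac{15 - 1}{8} = \left(- \frac{1}{8}\right) 14 = - \frac{7}{4} \approx -1.75$)
$c{\left(q \right)} = \frac{-1 + q}{- \frac{7}{4} + q}$ ($c{\left(q \right)} = \frac{q - 1}{q - \frac{7}{4}} = \frac{-1 + q}{- \frac{7}{4} + q}$)
$1960 - c{\left(v{\left(-1 - -2,8 \right)} \right)} = 1960 - \frac{4 \left(-1 - -1\right)}{-7 + 4 \left(-1 - -2\right)} = 1960 - \frac{4 \left(-1 + \left(-1 + 2\right)\right)}{-7 + 4 \left(-1 + 2\right)} = 1960 - \frac{4 \left(-1 + 1\right)}{-7 + 4 \cdot 1} = 1960 - 4 \frac{1}{-7 + 4} \cdot 0 = 1960 - 4 \frac{1}{-3} \cdot 0 = 1960 - 4 \left(- \frac{1}{3}\right) 0 = 1960 - 0 = 1960 + 0 = 1960$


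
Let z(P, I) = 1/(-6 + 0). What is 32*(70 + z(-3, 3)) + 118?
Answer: 7058/3 ≈ 2352.7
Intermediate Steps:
z(P, I) = -⅙ (z(P, I) = 1/(-6) = -⅙)
32*(70 + z(-3, 3)) + 118 = 32*(70 - ⅙) + 118 = 32*(419/6) + 118 = 6704/3 + 118 = 7058/3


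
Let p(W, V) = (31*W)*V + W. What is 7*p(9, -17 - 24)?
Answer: -80010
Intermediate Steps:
p(W, V) = W + 31*V*W (p(W, V) = 31*V*W + W = W + 31*V*W)
7*p(9, -17 - 24) = 7*(9*(1 + 31*(-17 - 24))) = 7*(9*(1 + 31*(-41))) = 7*(9*(1 - 1271)) = 7*(9*(-1270)) = 7*(-11430) = -80010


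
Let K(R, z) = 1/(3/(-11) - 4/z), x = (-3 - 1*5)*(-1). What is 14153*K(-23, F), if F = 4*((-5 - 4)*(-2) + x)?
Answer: -4047758/89 ≈ -45480.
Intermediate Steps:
x = 8 (x = (-3 - 5)*(-1) = -8*(-1) = 8)
F = 104 (F = 4*((-5 - 4)*(-2) + 8) = 4*(-9*(-2) + 8) = 4*(18 + 8) = 4*26 = 104)
K(R, z) = 1/(-3/11 - 4/z) (K(R, z) = 1/(3*(-1/11) - 4/z) = 1/(-3/11 - 4/z))
14153*K(-23, F) = 14153*(-11*104/(44 + 3*104)) = 14153*(-11*104/(44 + 312)) = 14153*(-11*104/356) = 14153*(-11*104*1/356) = 14153*(-286/89) = -4047758/89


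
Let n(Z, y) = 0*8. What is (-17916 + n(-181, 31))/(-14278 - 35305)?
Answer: 17916/49583 ≈ 0.36133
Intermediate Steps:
n(Z, y) = 0
(-17916 + n(-181, 31))/(-14278 - 35305) = (-17916 + 0)/(-14278 - 35305) = -17916/(-49583) = -17916*(-1/49583) = 17916/49583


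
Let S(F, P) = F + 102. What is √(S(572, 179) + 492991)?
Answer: √493665 ≈ 702.61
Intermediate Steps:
S(F, P) = 102 + F
√(S(572, 179) + 492991) = √((102 + 572) + 492991) = √(674 + 492991) = √493665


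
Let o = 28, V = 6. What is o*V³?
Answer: 6048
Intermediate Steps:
o*V³ = 28*6³ = 28*216 = 6048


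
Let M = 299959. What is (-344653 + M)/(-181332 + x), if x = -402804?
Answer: 2483/32452 ≈ 0.076513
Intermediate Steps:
(-344653 + M)/(-181332 + x) = (-344653 + 299959)/(-181332 - 402804) = -44694/(-584136) = -44694*(-1/584136) = 2483/32452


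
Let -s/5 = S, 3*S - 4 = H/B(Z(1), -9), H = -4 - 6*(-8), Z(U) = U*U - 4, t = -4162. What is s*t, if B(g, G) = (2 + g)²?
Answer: 332960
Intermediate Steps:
Z(U) = -4 + U² (Z(U) = U² - 4 = -4 + U²)
H = 44 (H = -4 + 48 = 44)
S = 16 (S = 4/3 + (44/((2 + (-4 + 1²))²))/3 = 4/3 + (44/((2 + (-4 + 1))²))/3 = 4/3 + (44/((2 - 3)²))/3 = 4/3 + (44/((-1)²))/3 = 4/3 + (44/1)/3 = 4/3 + (44*1)/3 = 4/3 + (⅓)*44 = 4/3 + 44/3 = 16)
s = -80 (s = -5*16 = -80)
s*t = -80*(-4162) = 332960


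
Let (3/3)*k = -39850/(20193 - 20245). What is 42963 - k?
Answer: 1097113/26 ≈ 42197.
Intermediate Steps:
k = 19925/26 (k = -39850/(20193 - 20245) = -39850/(-52) = -39850*(-1/52) = 19925/26 ≈ 766.35)
42963 - k = 42963 - 1*19925/26 = 42963 - 19925/26 = 1097113/26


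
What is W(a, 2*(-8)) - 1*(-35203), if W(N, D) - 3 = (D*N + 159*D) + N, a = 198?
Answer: 29692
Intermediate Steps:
W(N, D) = 3 + N + 159*D + D*N (W(N, D) = 3 + ((D*N + 159*D) + N) = 3 + ((159*D + D*N) + N) = 3 + (N + 159*D + D*N) = 3 + N + 159*D + D*N)
W(a, 2*(-8)) - 1*(-35203) = (3 + 198 + 159*(2*(-8)) + (2*(-8))*198) - 1*(-35203) = (3 + 198 + 159*(-16) - 16*198) + 35203 = (3 + 198 - 2544 - 3168) + 35203 = -5511 + 35203 = 29692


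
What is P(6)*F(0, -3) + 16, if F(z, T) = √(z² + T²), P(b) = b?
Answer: 34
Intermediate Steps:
F(z, T) = √(T² + z²)
P(6)*F(0, -3) + 16 = 6*√((-3)² + 0²) + 16 = 6*√(9 + 0) + 16 = 6*√9 + 16 = 6*3 + 16 = 18 + 16 = 34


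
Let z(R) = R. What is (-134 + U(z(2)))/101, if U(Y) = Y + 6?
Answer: -126/101 ≈ -1.2475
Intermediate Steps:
U(Y) = 6 + Y
(-134 + U(z(2)))/101 = (-134 + (6 + 2))/101 = (-134 + 8)/101 = (1/101)*(-126) = -126/101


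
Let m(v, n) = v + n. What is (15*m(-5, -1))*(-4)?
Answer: 360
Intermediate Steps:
m(v, n) = n + v
(15*m(-5, -1))*(-4) = (15*(-1 - 5))*(-4) = (15*(-6))*(-4) = -90*(-4) = 360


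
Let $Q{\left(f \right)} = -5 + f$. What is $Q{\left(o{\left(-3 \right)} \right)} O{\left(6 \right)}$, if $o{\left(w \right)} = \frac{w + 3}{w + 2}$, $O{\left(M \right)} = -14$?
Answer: $70$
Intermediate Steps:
$o{\left(w \right)} = \frac{3 + w}{2 + w}$
$Q{\left(o{\left(-3 \right)} \right)} O{\left(6 \right)} = \left(-5 + \frac{3 - 3}{2 - 3}\right) \left(-14\right) = \left(-5 + \frac{1}{-1} \cdot 0\right) \left(-14\right) = \left(-5 - 0\right) \left(-14\right) = \left(-5 + 0\right) \left(-14\right) = \left(-5\right) \left(-14\right) = 70$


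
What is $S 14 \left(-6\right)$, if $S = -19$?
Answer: $1596$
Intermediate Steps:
$S 14 \left(-6\right) = \left(-19\right) 14 \left(-6\right) = \left(-266\right) \left(-6\right) = 1596$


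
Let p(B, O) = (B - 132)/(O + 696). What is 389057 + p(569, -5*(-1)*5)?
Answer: 280510534/721 ≈ 3.8906e+5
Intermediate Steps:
p(B, O) = (-132 + B)/(696 + O)
389057 + p(569, -5*(-1)*5) = 389057 + (-132 + 569)/(696 - 5*(-1)*5) = 389057 + 437/(696 + 5*5) = 389057 + 437/(696 + 25) = 389057 + 437/721 = 280510534/721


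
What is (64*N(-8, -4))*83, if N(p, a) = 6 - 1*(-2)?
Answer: 42496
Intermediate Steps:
N(p, a) = 8 (N(p, a) = 6 + 2 = 8)
(64*N(-8, -4))*83 = (64*8)*83 = 512*83 = 42496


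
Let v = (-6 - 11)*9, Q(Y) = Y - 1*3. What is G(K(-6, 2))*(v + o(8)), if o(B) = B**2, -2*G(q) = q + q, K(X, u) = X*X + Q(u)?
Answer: 3115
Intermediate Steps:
Q(Y) = -3 + Y (Q(Y) = Y - 3 = -3 + Y)
K(X, u) = -3 + u + X**2 (K(X, u) = X*X + (-3 + u) = X**2 + (-3 + u) = -3 + u + X**2)
G(q) = -q (G(q) = -(q + q)/2 = -q)
v = -153 (v = -17*9 = -153)
G(K(-6, 2))*(v + o(8)) = (-(-3 + 2 + (-6)**2))*(-153 + 8**2) = (-(-3 + 2 + 36))*(-153 + 64) = -1*35*(-89) = -35*(-89) = 3115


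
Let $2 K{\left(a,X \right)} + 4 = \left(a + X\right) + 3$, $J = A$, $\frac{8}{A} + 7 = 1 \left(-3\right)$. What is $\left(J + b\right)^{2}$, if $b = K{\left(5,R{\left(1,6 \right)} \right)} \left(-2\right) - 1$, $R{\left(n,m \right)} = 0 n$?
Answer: $\frac{841}{25} \approx 33.64$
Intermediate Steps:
$A = - \frac{4}{5}$ ($A = \frac{8}{-7 + 1 \left(-3\right)} = \frac{8}{-7 - 3} = \frac{8}{-10} = 8 \left(- \frac{1}{10}\right) = - \frac{4}{5} \approx -0.8$)
$J = - \frac{4}{5} \approx -0.8$
$R{\left(n,m \right)} = 0$
$K{\left(a,X \right)} = - \frac{1}{2} + \frac{X}{2} + \frac{a}{2}$ ($K{\left(a,X \right)} = -2 + \frac{\left(a + X\right) + 3}{2} = -2 + \frac{\left(X + a\right) + 3}{2} = -2 + \frac{3 + X + a}{2} = -2 + \left(\frac{3}{2} + \frac{X}{2} + \frac{a}{2}\right) = - \frac{1}{2} + \frac{X}{2} + \frac{a}{2}$)
$b = -5$ ($b = \left(- \frac{1}{2} + \frac{1}{2} \cdot 0 + \frac{1}{2} \cdot 5\right) \left(-2\right) - 1 = \left(- \frac{1}{2} + 0 + \frac{5}{2}\right) \left(-2\right) - 1 = 2 \left(-2\right) - 1 = -4 - 1 = -5$)
$\left(J + b\right)^{2} = \left(- \frac{4}{5} - 5\right)^{2} = \left(- \frac{29}{5}\right)^{2} = \frac{841}{25}$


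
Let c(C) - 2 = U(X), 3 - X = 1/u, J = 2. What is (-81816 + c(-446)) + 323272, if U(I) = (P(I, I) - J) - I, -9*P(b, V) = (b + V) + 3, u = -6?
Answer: 13038397/54 ≈ 2.4145e+5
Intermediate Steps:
P(b, V) = -⅓ - V/9 - b/9 (P(b, V) = -((b + V) + 3)/9 = -((V + b) + 3)/9 = -(3 + V + b)/9 = -⅓ - V/9 - b/9)
X = 19/6 (X = 3 - 1/(-6) = 3 - 1*(-⅙) = 3 + ⅙ = 19/6 ≈ 3.1667)
U(I) = -7/3 - 11*I/9 (U(I) = ((-⅓ - I/9 - I/9) - 1*2) - I = ((-⅓ - 2*I/9) - 2) - I = (-7/3 - 2*I/9) - I = -7/3 - 11*I/9)
c(C) = -227/54 (c(C) = 2 + (-7/3 - 11/9*19/6) = 2 + (-7/3 - 209/54) = 2 - 335/54 = -227/54)
(-81816 + c(-446)) + 323272 = (-81816 - 227/54) + 323272 = -4418291/54 + 323272 = 13038397/54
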